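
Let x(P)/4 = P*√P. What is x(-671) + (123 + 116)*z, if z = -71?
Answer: -16969 - 2684*I*√671 ≈ -16969.0 - 69526.0*I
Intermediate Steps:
x(P) = 4*P^(3/2) (x(P) = 4*(P*√P) = 4*P^(3/2))
x(-671) + (123 + 116)*z = 4*(-671)^(3/2) + (123 + 116)*(-71) = 4*(-671*I*√671) + 239*(-71) = -2684*I*√671 - 16969 = -16969 - 2684*I*√671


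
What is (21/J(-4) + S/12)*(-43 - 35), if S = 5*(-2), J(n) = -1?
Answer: 1703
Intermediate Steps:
S = -10
(21/J(-4) + S/12)*(-43 - 35) = (21/(-1) - 10/12)*(-43 - 35) = (21*(-1) - 10*1/12)*(-78) = (-21 - 5/6)*(-78) = -131/6*(-78) = 1703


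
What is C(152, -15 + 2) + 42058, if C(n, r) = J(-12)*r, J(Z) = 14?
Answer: 41876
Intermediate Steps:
C(n, r) = 14*r
C(152, -15 + 2) + 42058 = 14*(-15 + 2) + 42058 = 14*(-13) + 42058 = -182 + 42058 = 41876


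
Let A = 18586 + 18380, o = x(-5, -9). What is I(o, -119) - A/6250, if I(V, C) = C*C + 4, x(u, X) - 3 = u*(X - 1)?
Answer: 44247142/3125 ≈ 14159.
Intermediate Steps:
x(u, X) = 3 + u*(-1 + X) (x(u, X) = 3 + u*(X - 1) = 3 + u*(-1 + X))
o = 53 (o = 3 - 1*(-5) - 9*(-5) = 3 + 5 + 45 = 53)
A = 36966
I(V, C) = 4 + C² (I(V, C) = C² + 4 = 4 + C²)
I(o, -119) - A/6250 = (4 + (-119)²) - 36966/6250 = (4 + 14161) - 36966/6250 = 14165 - 1*18483/3125 = 14165 - 18483/3125 = 44247142/3125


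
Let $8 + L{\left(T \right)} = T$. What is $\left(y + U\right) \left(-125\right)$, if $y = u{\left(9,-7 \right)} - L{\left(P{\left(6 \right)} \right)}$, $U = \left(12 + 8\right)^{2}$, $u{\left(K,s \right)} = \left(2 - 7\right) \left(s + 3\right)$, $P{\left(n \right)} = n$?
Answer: $-52750$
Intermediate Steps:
$u{\left(K,s \right)} = -15 - 5 s$ ($u{\left(K,s \right)} = - 5 \left(3 + s\right) = -15 - 5 s$)
$L{\left(T \right)} = -8 + T$
$U = 400$ ($U = 20^{2} = 400$)
$y = 22$ ($y = \left(-15 - -35\right) - \left(-8 + 6\right) = \left(-15 + 35\right) - -2 = 20 + 2 = 22$)
$\left(y + U\right) \left(-125\right) = \left(22 + 400\right) \left(-125\right) = 422 \left(-125\right) = -52750$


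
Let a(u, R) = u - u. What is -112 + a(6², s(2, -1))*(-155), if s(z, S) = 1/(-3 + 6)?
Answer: -112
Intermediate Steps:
s(z, S) = ⅓ (s(z, S) = 1/3 = ⅓)
a(u, R) = 0
-112 + a(6², s(2, -1))*(-155) = -112 + 0*(-155) = -112 + 0 = -112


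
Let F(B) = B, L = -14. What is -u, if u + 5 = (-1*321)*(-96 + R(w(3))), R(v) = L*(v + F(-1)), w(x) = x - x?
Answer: -26317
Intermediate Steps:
w(x) = 0
R(v) = 14 - 14*v (R(v) = -14*(v - 1) = -14*(-1 + v) = 14 - 14*v)
u = 26317 (u = -5 + (-1*321)*(-96 + (14 - 14*0)) = -5 - 321*(-96 + (14 + 0)) = -5 - 321*(-96 + 14) = -5 - 321*(-82) = -5 + 26322 = 26317)
-u = -1*26317 = -26317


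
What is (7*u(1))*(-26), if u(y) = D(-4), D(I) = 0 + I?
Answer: 728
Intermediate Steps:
D(I) = I
u(y) = -4
(7*u(1))*(-26) = (7*(-4))*(-26) = -28*(-26) = 728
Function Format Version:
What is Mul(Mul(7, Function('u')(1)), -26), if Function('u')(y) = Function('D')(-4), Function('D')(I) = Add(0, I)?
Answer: 728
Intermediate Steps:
Function('D')(I) = I
Function('u')(y) = -4
Mul(Mul(7, Function('u')(1)), -26) = Mul(Mul(7, -4), -26) = Mul(-28, -26) = 728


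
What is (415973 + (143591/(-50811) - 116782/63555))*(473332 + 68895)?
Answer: 80929408945981226274/358810345 ≈ 2.2555e+11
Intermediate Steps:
(415973 + (143591/(-50811) - 116782/63555))*(473332 + 68895) = (415973 + (143591*(-1/50811) - 116782*1/63555))*542227 = (415973 + (-143591/50811 - 116782/63555))*542227 = (415973 - 1673304023/358810345)*542227 = (149253742336662/358810345)*542227 = 80929408945981226274/358810345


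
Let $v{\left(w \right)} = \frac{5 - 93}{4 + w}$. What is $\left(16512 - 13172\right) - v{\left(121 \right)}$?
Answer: $\frac{417588}{125} \approx 3340.7$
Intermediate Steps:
$v{\left(w \right)} = - \frac{88}{4 + w}$
$\left(16512 - 13172\right) - v{\left(121 \right)} = \left(16512 - 13172\right) - - \frac{88}{4 + 121} = \left(16512 - 13172\right) - - \frac{88}{125} = 3340 - \left(-88\right) \frac{1}{125} = 3340 - - \frac{88}{125} = 3340 + \frac{88}{125} = \frac{417588}{125}$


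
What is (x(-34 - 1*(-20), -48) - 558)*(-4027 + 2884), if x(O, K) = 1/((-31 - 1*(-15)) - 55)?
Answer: 45284517/71 ≈ 6.3781e+5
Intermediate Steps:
x(O, K) = -1/71 (x(O, K) = 1/((-31 + 15) - 55) = 1/(-16 - 55) = 1/(-71) = -1/71)
(x(-34 - 1*(-20), -48) - 558)*(-4027 + 2884) = (-1/71 - 558)*(-4027 + 2884) = -39619/71*(-1143) = 45284517/71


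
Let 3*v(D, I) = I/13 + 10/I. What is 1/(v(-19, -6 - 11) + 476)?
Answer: 663/315169 ≈ 0.0021036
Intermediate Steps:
v(D, I) = I/39 + 10/(3*I) (v(D, I) = (I/13 + 10/I)/3 = (10/I + I/13)/3 = I/39 + 10/(3*I))
1/(v(-19, -6 - 11) + 476) = 1/((130 + (-6 - 11)**2)/(39*(-6 - 11)) + 476) = 1/((1/39)*(130 + (-17)**2)/(-17) + 476) = 1/((1/39)*(-1/17)*(130 + 289) + 476) = 1/((1/39)*(-1/17)*419 + 476) = 1/(-419/663 + 476) = 1/(315169/663) = 663/315169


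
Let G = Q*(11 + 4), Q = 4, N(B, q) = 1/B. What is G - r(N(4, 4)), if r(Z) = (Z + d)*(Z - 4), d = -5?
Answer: 675/16 ≈ 42.188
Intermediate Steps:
r(Z) = (-5 + Z)*(-4 + Z) (r(Z) = (Z - 5)*(Z - 4) = (-5 + Z)*(-4 + Z))
G = 60 (G = 4*(11 + 4) = 4*15 = 60)
G - r(N(4, 4)) = 60 - (20 + (1/4)² - 9/4) = 60 - (20 + (¼)² - 9*¼) = 60 - (20 + 1/16 - 9/4) = 60 - 1*285/16 = 60 - 285/16 = 675/16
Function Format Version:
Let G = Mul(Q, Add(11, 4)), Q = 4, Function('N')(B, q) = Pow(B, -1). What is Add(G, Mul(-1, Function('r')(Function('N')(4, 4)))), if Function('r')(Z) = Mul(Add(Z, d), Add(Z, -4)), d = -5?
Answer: Rational(675, 16) ≈ 42.188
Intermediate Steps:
Function('r')(Z) = Mul(Add(-5, Z), Add(-4, Z)) (Function('r')(Z) = Mul(Add(Z, -5), Add(Z, -4)) = Mul(Add(-5, Z), Add(-4, Z)))
G = 60 (G = Mul(4, Add(11, 4)) = Mul(4, 15) = 60)
Add(G, Mul(-1, Function('r')(Function('N')(4, 4)))) = Add(60, Mul(-1, Add(20, Pow(Pow(4, -1), 2), Mul(-9, Pow(4, -1))))) = Add(60, Mul(-1, Add(20, Pow(Rational(1, 4), 2), Mul(-9, Rational(1, 4))))) = Add(60, Mul(-1, Add(20, Rational(1, 16), Rational(-9, 4)))) = Add(60, Mul(-1, Rational(285, 16))) = Add(60, Rational(-285, 16)) = Rational(675, 16)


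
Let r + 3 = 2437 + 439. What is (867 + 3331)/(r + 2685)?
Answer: 2099/2779 ≈ 0.75531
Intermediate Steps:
r = 2873 (r = -3 + (2437 + 439) = -3 + 2876 = 2873)
(867 + 3331)/(r + 2685) = (867 + 3331)/(2873 + 2685) = 4198/5558 = 4198*(1/5558) = 2099/2779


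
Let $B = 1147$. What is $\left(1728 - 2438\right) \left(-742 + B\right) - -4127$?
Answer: $-283423$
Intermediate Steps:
$\left(1728 - 2438\right) \left(-742 + B\right) - -4127 = \left(1728 - 2438\right) \left(-742 + 1147\right) - -4127 = \left(-710\right) 405 + 4127 = -287550 + 4127 = -283423$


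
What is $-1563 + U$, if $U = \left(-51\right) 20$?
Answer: $-2583$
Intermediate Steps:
$U = -1020$
$-1563 + U = -1563 - 1020 = -2583$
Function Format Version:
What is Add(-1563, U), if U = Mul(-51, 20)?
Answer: -2583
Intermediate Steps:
U = -1020
Add(-1563, U) = Add(-1563, -1020) = -2583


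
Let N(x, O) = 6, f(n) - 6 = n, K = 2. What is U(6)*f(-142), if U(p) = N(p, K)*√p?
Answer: -816*√6 ≈ -1998.8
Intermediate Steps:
f(n) = 6 + n
U(p) = 6*√p
U(6)*f(-142) = (6*√6)*(6 - 142) = (6*√6)*(-136) = -816*√6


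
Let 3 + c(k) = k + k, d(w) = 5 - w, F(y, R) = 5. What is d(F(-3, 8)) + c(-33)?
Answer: -69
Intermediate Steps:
c(k) = -3 + 2*k (c(k) = -3 + (k + k) = -3 + 2*k)
d(F(-3, 8)) + c(-33) = (5 - 1*5) + (-3 + 2*(-33)) = (5 - 5) + (-3 - 66) = 0 - 69 = -69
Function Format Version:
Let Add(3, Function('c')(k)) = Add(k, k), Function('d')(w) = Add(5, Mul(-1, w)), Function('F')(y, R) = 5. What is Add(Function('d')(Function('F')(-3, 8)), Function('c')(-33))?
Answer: -69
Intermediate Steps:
Function('c')(k) = Add(-3, Mul(2, k)) (Function('c')(k) = Add(-3, Add(k, k)) = Add(-3, Mul(2, k)))
Add(Function('d')(Function('F')(-3, 8)), Function('c')(-33)) = Add(Add(5, Mul(-1, 5)), Add(-3, Mul(2, -33))) = Add(Add(5, -5), Add(-3, -66)) = Add(0, -69) = -69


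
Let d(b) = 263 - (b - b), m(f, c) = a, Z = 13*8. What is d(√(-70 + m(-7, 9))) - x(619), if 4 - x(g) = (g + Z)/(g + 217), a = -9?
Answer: 217247/836 ≈ 259.86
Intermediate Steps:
Z = 104
m(f, c) = -9
x(g) = 4 - (104 + g)/(217 + g) (x(g) = 4 - (g + 104)/(g + 217) = 4 - (104 + g)/(217 + g))
d(b) = 263 (d(b) = 263 - 1*0 = 263 + 0 = 263)
d(√(-70 + m(-7, 9))) - x(619) = 263 - (764 + 3*619)/(217 + 619) = 263 - (764 + 1857)/836 = 263 - 2621/836 = 217247/836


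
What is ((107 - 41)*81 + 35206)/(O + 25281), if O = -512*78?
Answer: -40552/14655 ≈ -2.7671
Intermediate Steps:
O = -39936
((107 - 41)*81 + 35206)/(O + 25281) = ((107 - 41)*81 + 35206)/(-39936 + 25281) = (66*81 + 35206)/(-14655) = (5346 + 35206)*(-1/14655) = 40552*(-1/14655) = -40552/14655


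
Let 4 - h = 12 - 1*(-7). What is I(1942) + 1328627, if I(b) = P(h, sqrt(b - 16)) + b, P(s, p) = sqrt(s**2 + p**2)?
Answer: 1330569 + 3*sqrt(239) ≈ 1.3306e+6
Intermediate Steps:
h = -15 (h = 4 - (12 - 1*(-7)) = 4 - (12 + 7) = 4 - 1*19 = 4 - 19 = -15)
P(s, p) = sqrt(p**2 + s**2)
I(b) = b + sqrt(209 + b) (I(b) = sqrt((sqrt(b - 16))**2 + (-15)**2) + b = sqrt((sqrt(-16 + b))**2 + 225) + b = sqrt((-16 + b) + 225) + b = sqrt(209 + b) + b = b + sqrt(209 + b))
I(1942) + 1328627 = (1942 + sqrt(209 + 1942)) + 1328627 = (1942 + sqrt(2151)) + 1328627 = (1942 + 3*sqrt(239)) + 1328627 = 1330569 + 3*sqrt(239)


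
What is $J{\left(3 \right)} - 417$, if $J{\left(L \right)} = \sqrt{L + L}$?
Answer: $-417 + \sqrt{6} \approx -414.55$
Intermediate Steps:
$J{\left(L \right)} = \sqrt{2} \sqrt{L}$ ($J{\left(L \right)} = \sqrt{2 L} = \sqrt{2} \sqrt{L}$)
$J{\left(3 \right)} - 417 = \sqrt{2} \sqrt{3} - 417 = \sqrt{6} - 417 = -417 + \sqrt{6}$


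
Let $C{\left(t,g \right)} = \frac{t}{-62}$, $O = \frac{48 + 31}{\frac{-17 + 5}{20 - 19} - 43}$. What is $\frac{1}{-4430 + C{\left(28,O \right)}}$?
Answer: $- \frac{31}{137344} \approx -0.00022571$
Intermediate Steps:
$O = - \frac{79}{55}$ ($O = \frac{79}{- \frac{12}{1} - 43} = \frac{79}{\left(-12\right) 1 - 43} = \frac{79}{-12 - 43} = \frac{79}{-55} = 79 \left(- \frac{1}{55}\right) = - \frac{79}{55} \approx -1.4364$)
$C{\left(t,g \right)} = - \frac{t}{62}$ ($C{\left(t,g \right)} = t \left(- \frac{1}{62}\right) = - \frac{t}{62}$)
$\frac{1}{-4430 + C{\left(28,O \right)}} = \frac{1}{-4430 - \frac{14}{31}} = \frac{1}{- \frac{137344}{31}} = - \frac{31}{137344}$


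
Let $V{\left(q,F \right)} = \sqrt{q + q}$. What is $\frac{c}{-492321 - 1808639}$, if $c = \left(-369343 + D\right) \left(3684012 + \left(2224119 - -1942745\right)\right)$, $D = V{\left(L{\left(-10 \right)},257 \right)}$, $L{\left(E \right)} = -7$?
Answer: $\frac{724916523617}{575240} - \frac{1962719 i \sqrt{14}}{575240} \approx 1.2602 \cdot 10^{6} - 12.767 i$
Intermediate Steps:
$V{\left(q,F \right)} = \sqrt{2} \sqrt{q}$ ($V{\left(q,F \right)} = \sqrt{2 q} = \sqrt{2} \sqrt{q}$)
$D = i \sqrt{14}$ ($D = \sqrt{2} \sqrt{-7} = \sqrt{2} i \sqrt{7} = i \sqrt{14} \approx 3.7417 i$)
$c = -2899666094468 + 7850876 i \sqrt{14}$ ($c = \left(-369343 + i \sqrt{14}\right) \left(3684012 + \left(2224119 - -1942745\right)\right) = \left(-369343 + i \sqrt{14}\right) \left(3684012 + \left(2224119 + 1942745\right)\right) = \left(-369343 + i \sqrt{14}\right) \left(3684012 + 4166864\right) = \left(-369343 + i \sqrt{14}\right) 7850876 = -2899666094468 + 7850876 i \sqrt{14} \approx -2.8997 \cdot 10^{12} + 2.9375 \cdot 10^{7} i$)
$\frac{c}{-492321 - 1808639} = \frac{-2899666094468 + 7850876 i \sqrt{14}}{-492321 - 1808639} = \frac{-2899666094468 + 7850876 i \sqrt{14}}{-2300960} = \left(-2899666094468 + 7850876 i \sqrt{14}\right) \left(- \frac{1}{2300960}\right) = \frac{724916523617}{575240} - \frac{1962719 i \sqrt{14}}{575240}$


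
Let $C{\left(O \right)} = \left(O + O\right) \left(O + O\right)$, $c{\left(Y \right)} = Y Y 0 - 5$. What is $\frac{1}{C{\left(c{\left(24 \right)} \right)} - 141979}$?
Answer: $- \frac{1}{141879} \approx -7.0483 \cdot 10^{-6}$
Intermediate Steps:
$c{\left(Y \right)} = -5$ ($c{\left(Y \right)} = Y^{2} \cdot 0 - 5 = 0 - 5 = -5$)
$C{\left(O \right)} = 4 O^{2}$ ($C{\left(O \right)} = 2 O 2 O = 4 O^{2}$)
$\frac{1}{C{\left(c{\left(24 \right)} \right)} - 141979} = \frac{1}{4 \left(-5\right)^{2} - 141979} = \frac{1}{4 \cdot 25 - 141979} = \frac{1}{100 - 141979} = \frac{1}{-141879} = - \frac{1}{141879}$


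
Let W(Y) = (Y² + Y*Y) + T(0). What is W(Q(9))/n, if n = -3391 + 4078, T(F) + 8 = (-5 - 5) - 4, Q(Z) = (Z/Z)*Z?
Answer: 140/687 ≈ 0.20378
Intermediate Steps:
Q(Z) = Z (Q(Z) = 1*Z = Z)
T(F) = -22 (T(F) = -8 + ((-5 - 5) - 4) = -8 + (-10 - 4) = -8 - 14 = -22)
n = 687
W(Y) = -22 + 2*Y² (W(Y) = (Y² + Y*Y) - 22 = (Y² + Y²) - 22 = 2*Y² - 22 = -22 + 2*Y²)
W(Q(9))/n = (-22 + 2*9²)/687 = (-22 + 2*81)*(1/687) = (-22 + 162)*(1/687) = 140*(1/687) = 140/687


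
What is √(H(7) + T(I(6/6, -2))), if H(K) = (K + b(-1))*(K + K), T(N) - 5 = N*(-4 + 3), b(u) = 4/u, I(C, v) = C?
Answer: √46 ≈ 6.7823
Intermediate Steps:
T(N) = 5 - N (T(N) = 5 + N*(-4 + 3) = 5 + N*(-1) = 5 - N)
H(K) = 2*K*(-4 + K) (H(K) = (K + 4/(-1))*(K + K) = (K + 4*(-1))*(2*K) = (K - 4)*(2*K) = (-4 + K)*(2*K) = 2*K*(-4 + K))
√(H(7) + T(I(6/6, -2))) = √(2*7*(-4 + 7) + (5 - 6/6)) = √(2*7*3 + (5 - 6/6)) = √(42 + (5 - 1*1)) = √(42 + (5 - 1)) = √(42 + 4) = √46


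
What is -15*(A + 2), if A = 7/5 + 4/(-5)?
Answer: -39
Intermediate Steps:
A = 3/5 (A = 7*(1/5) + 4*(-1/5) = 7/5 - 4/5 = 3/5 ≈ 0.60000)
-15*(A + 2) = -15*(3/5 + 2) = -15*13/5 = -39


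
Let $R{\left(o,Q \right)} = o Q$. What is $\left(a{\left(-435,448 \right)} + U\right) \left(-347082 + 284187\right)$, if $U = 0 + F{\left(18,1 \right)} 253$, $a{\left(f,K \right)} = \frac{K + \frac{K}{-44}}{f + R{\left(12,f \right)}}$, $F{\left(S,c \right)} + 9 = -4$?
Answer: $\frac{857875476773}{4147} \approx 2.0687 \cdot 10^{8}$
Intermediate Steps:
$R{\left(o,Q \right)} = Q o$
$F{\left(S,c \right)} = -13$ ($F{\left(S,c \right)} = -9 - 4 = -13$)
$a{\left(f,K \right)} = \frac{43 K}{572 f}$ ($a{\left(f,K \right)} = \frac{K + \frac{K}{-44}}{f + f 12} = \frac{K + K \left(- \frac{1}{44}\right)}{f + 12 f} = \frac{K - \frac{K}{44}}{13 f} = \frac{43 K}{44} \frac{1}{13 f} = \frac{43 K}{572 f}$)
$U = -3289$ ($U = 0 - 3289 = -3289$)
$\left(a{\left(-435,448 \right)} + U\right) \left(-347082 + 284187\right) = \left(\frac{43}{572} \cdot 448 \frac{1}{-435} - 3289\right) \left(-347082 + 284187\right) = \left(\frac{43}{572} \cdot 448 \left(- \frac{1}{435}\right) - 3289\right) \left(-62895\right) = \left(- \frac{4816}{62205} - 3289\right) \left(-62895\right) = \left(- \frac{204597061}{62205}\right) \left(-62895\right) = \frac{857875476773}{4147}$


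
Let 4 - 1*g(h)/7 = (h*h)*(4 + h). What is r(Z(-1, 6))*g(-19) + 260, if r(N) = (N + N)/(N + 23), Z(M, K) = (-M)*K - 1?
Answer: 27615/2 ≈ 13808.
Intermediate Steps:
g(h) = 28 - 7*h**2*(4 + h) (g(h) = 28 - 7*h*h*(4 + h) = 28 - 7*h**2*(4 + h))
Z(M, K) = -1 - K*M (Z(M, K) = -K*M - 1 = -1 - K*M)
r(N) = 2*N/(23 + N) (r(N) = (2*N)/(23 + N) = 2*N/(23 + N))
r(Z(-1, 6))*g(-19) + 260 = (2*(-1 - 1*6*(-1))/(23 + (-1 - 1*6*(-1))))*(28 - 28*(-19)**2 - 7*(-19)**3) + 260 = (2*(-1 + 6)/(23 + (-1 + 6)))*(28 - 28*361 - 7*(-6859)) + 260 = (2*5/(23 + 5))*(28 - 10108 + 48013) + 260 = (2*5/28)*37933 + 260 = (2*5*(1/28))*37933 + 260 = (5/14)*37933 + 260 = 27095/2 + 260 = 27615/2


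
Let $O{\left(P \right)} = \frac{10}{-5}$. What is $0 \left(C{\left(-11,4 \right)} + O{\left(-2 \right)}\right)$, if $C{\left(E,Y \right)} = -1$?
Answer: $0$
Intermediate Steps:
$O{\left(P \right)} = -2$ ($O{\left(P \right)} = 10 \left(- \frac{1}{5}\right) = -2$)
$0 \left(C{\left(-11,4 \right)} + O{\left(-2 \right)}\right) = 0 \left(-1 - 2\right) = 0 \left(-3\right) = 0$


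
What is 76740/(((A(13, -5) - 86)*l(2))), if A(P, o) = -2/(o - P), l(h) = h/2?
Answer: -690660/773 ≈ -893.48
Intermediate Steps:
l(h) = h/2 (l(h) = h*(½) = h/2)
76740/(((A(13, -5) - 86)*l(2))) = 76740/(((2/(13 - 1*(-5)) - 86)*((½)*2))) = 76740/(((2/(13 + 5) - 86)*1)) = 76740/(((2/18 - 86)*1)) = 76740/(((2*(1/18) - 86)*1)) = 76740/(((⅑ - 86)*1)) = 76740/((-773/9*1)) = 76740/(-773/9) = 76740*(-9/773) = -690660/773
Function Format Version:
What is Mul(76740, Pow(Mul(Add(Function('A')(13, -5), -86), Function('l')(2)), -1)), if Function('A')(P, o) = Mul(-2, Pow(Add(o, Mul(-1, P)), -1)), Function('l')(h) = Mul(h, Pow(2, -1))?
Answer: Rational(-690660, 773) ≈ -893.48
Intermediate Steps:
Function('l')(h) = Mul(Rational(1, 2), h) (Function('l')(h) = Mul(h, Rational(1, 2)) = Mul(Rational(1, 2), h))
Mul(76740, Pow(Mul(Add(Function('A')(13, -5), -86), Function('l')(2)), -1)) = Mul(76740, Pow(Mul(Add(Mul(2, Pow(Add(13, Mul(-1, -5)), -1)), -86), Mul(Rational(1, 2), 2)), -1)) = Mul(76740, Pow(Mul(Add(Mul(2, Pow(Add(13, 5), -1)), -86), 1), -1)) = Mul(76740, Pow(Mul(Add(Mul(2, Pow(18, -1)), -86), 1), -1)) = Mul(76740, Pow(Mul(Add(Mul(2, Rational(1, 18)), -86), 1), -1)) = Mul(76740, Pow(Mul(Add(Rational(1, 9), -86), 1), -1)) = Mul(76740, Pow(Mul(Rational(-773, 9), 1), -1)) = Mul(76740, Pow(Rational(-773, 9), -1)) = Mul(76740, Rational(-9, 773)) = Rational(-690660, 773)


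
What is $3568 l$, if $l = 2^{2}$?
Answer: $14272$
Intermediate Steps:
$l = 4$
$3568 l = 3568 \cdot 4 = 14272$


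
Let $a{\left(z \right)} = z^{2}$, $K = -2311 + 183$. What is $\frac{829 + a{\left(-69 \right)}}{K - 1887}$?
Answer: $- \frac{1118}{803} \approx -1.3923$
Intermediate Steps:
$K = -2128$
$\frac{829 + a{\left(-69 \right)}}{K - 1887} = \frac{829 + \left(-69\right)^{2}}{-2128 - 1887} = \frac{829 + 4761}{-4015} = 5590 \left(- \frac{1}{4015}\right) = - \frac{1118}{803}$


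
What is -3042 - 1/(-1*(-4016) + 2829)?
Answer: -20822491/6845 ≈ -3042.0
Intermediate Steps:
-3042 - 1/(-1*(-4016) + 2829) = -3042 - 1/(4016 + 2829) = -3042 - 1/6845 = -20822491/6845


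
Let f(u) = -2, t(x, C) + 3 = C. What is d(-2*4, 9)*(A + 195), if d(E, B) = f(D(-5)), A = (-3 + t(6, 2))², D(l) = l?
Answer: -422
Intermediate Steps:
t(x, C) = -3 + C
A = 16 (A = (-3 + (-3 + 2))² = (-3 - 1)² = (-4)² = 16)
d(E, B) = -2
d(-2*4, 9)*(A + 195) = -2*(16 + 195) = -2*211 = -422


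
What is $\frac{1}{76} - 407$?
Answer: $- \frac{30931}{76} \approx -406.99$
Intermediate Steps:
$\frac{1}{76} - 407 = - \frac{30931}{76}$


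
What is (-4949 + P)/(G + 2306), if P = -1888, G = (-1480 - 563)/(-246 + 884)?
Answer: -4362006/1469185 ≈ -2.9690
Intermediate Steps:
G = -2043/638 ≈ -3.2022
(-4949 + P)/(G + 2306) = (-4949 - 1888)/(-2043/638 + 2306) = -6837/1469185/638 = -6837*638/1469185 = -4362006/1469185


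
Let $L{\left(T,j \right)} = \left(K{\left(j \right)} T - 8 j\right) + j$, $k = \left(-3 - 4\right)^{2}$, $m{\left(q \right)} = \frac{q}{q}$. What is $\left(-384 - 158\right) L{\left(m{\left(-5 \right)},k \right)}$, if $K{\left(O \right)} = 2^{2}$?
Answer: $183738$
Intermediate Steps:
$m{\left(q \right)} = 1$
$K{\left(O \right)} = 4$
$k = 49$ ($k = \left(-3 - 4\right)^{2} = \left(-7\right)^{2} = 49$)
$L{\left(T,j \right)} = - 7 j + 4 T$ ($L{\left(T,j \right)} = \left(4 T - 8 j\right) + j = \left(- 8 j + 4 T\right) + j = - 7 j + 4 T$)
$\left(-384 - 158\right) L{\left(m{\left(-5 \right)},k \right)} = \left(-384 - 158\right) \left(\left(-7\right) 49 + 4 \cdot 1\right) = - 542 \left(-343 + 4\right) = \left(-542\right) \left(-339\right) = 183738$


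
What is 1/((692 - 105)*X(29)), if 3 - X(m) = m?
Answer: -1/15262 ≈ -6.5522e-5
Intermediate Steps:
X(m) = 3 - m
1/((692 - 105)*X(29)) = 1/((692 - 105)*(3 - 1*29)) = 1/(587*(3 - 29)) = (1/587)/(-26) = (1/587)*(-1/26) = -1/15262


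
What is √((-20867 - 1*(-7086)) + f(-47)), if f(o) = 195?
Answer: I*√13586 ≈ 116.56*I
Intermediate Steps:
√((-20867 - 1*(-7086)) + f(-47)) = √((-20867 - 1*(-7086)) + 195) = √((-20867 + 7086) + 195) = √(-13781 + 195) = √(-13586) = I*√13586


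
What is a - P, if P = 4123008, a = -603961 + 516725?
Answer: -4210244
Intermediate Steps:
a = -87236
a - P = -87236 - 1*4123008 = -87236 - 4123008 = -4210244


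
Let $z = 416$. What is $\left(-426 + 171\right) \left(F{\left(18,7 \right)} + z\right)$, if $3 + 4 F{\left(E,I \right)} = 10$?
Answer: $- \frac{426105}{4} \approx -1.0653 \cdot 10^{5}$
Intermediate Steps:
$F{\left(E,I \right)} = \frac{7}{4}$ ($F{\left(E,I \right)} = - \frac{3}{4} + \frac{1}{4} \cdot 10 = - \frac{3}{4} + \frac{5}{2} = \frac{7}{4}$)
$\left(-426 + 171\right) \left(F{\left(18,7 \right)} + z\right) = \left(-426 + 171\right) \left(\frac{7}{4} + 416\right) = \left(-255\right) \frac{1671}{4} = - \frac{426105}{4}$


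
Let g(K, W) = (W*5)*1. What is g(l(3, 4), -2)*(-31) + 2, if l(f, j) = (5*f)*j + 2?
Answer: 312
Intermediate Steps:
l(f, j) = 2 + 5*f*j (l(f, j) = 5*f*j + 2 = 2 + 5*f*j)
g(K, W) = 5*W (g(K, W) = (5*W)*1 = 5*W)
g(l(3, 4), -2)*(-31) + 2 = (5*(-2))*(-31) + 2 = -10*(-31) + 2 = 310 + 2 = 312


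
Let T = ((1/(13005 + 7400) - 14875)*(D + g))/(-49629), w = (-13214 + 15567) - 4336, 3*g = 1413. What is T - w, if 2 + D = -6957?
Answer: 38877795823/1012679745 ≈ 38.391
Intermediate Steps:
g = 471 (g = (1/3)*1413 = 471)
D = -6959 (D = -2 - 6957 = -6959)
w = -1983 (w = 2353 - 4336 = -1983)
T = -1969266138512/1012679745 (T = ((1/(13005 + 7400) - 14875)*(-6959 + 471))/(-49629) = ((1/20405 - 14875)*(-6488))*(-1/49629) = -303524374/20405*(-6488)*(-1/49629) = (1969266138512/20405)*(-1/49629) = -1969266138512/1012679745 ≈ -1944.6)
T - w = -1969266138512/1012679745 - 1*(-1983) = -1969266138512/1012679745 + 1983 = 38877795823/1012679745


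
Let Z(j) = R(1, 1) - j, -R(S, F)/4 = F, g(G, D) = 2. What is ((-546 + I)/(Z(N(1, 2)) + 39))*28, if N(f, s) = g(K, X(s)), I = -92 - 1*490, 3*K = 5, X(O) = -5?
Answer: -10528/11 ≈ -957.09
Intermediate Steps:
K = 5/3 (K = (⅓)*5 = 5/3 ≈ 1.6667)
I = -582 (I = -92 - 490 = -582)
R(S, F) = -4*F
N(f, s) = 2
Z(j) = -4 - j (Z(j) = -4*1 - j = -4 - j)
((-546 + I)/(Z(N(1, 2)) + 39))*28 = ((-546 - 582)/((-4 - 1*2) + 39))*28 = -1128/((-4 - 2) + 39)*28 = -1128/(-6 + 39)*28 = -1128/33*28 = -1128*1/33*28 = -376/11*28 = -10528/11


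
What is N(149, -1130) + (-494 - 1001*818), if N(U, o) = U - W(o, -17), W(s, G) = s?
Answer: -818033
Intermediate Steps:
N(U, o) = U - o
N(149, -1130) + (-494 - 1001*818) = (149 - 1*(-1130)) + (-494 - 1001*818) = (149 + 1130) + (-494 - 818818) = 1279 - 819312 = -818033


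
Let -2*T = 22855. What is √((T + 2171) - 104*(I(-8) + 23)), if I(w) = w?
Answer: I*√43266/2 ≈ 104.0*I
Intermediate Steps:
T = -22855/2 (T = -½*22855 = -22855/2 ≈ -11428.)
√((T + 2171) - 104*(I(-8) + 23)) = √((-22855/2 + 2171) - 104*(-8 + 23)) = √(-18513/2 - 104*15) = √(-18513/2 - 1560) = √(-21633/2) = I*√43266/2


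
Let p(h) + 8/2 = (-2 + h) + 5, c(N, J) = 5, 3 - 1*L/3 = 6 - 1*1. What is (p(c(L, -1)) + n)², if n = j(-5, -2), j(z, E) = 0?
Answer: 16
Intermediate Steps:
L = -6 (L = 9 - 3*(6 - 1*1) = 9 - 3*(6 - 1) = 9 - 3*5 = 9 - 15 = -6)
p(h) = -1 + h (p(h) = -4 + ((-2 + h) + 5) = -4 + (3 + h) = -1 + h)
n = 0
(p(c(L, -1)) + n)² = ((-1 + 5) + 0)² = (4 + 0)² = 4² = 16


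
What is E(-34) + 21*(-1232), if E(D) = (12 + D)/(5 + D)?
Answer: -750266/29 ≈ -25871.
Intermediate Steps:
E(D) = (12 + D)/(5 + D)
E(-34) + 21*(-1232) = (12 - 34)/(5 - 34) + 21*(-1232) = -22/(-29) - 25872 = -1/29*(-22) - 25872 = 22/29 - 25872 = -750266/29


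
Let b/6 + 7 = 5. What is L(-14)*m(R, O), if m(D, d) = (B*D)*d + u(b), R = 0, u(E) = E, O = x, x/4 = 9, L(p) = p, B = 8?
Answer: 168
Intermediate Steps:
b = -12 (b = -42 + 6*5 = -42 + 30 = -12)
x = 36 (x = 4*9 = 36)
O = 36
m(D, d) = -12 + 8*D*d (m(D, d) = (8*D)*d - 12 = 8*D*d - 12 = -12 + 8*D*d)
L(-14)*m(R, O) = -14*(-12 + 8*0*36) = -14*(-12 + 0) = -14*(-12) = 168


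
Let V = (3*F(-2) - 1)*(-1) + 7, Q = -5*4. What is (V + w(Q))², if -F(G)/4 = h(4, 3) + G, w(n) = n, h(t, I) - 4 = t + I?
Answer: 9216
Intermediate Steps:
Q = -20
h(t, I) = 4 + I + t (h(t, I) = 4 + (t + I) = 4 + (I + t) = 4 + I + t)
F(G) = -44 - 4*G (F(G) = -4*((4 + 3 + 4) + G) = -4*(11 + G) = -44 - 4*G)
V = 116 (V = (3*(-44 - 4*(-2)) - 1)*(-1) + 7 = (3*(-44 + 8) - 1)*(-1) + 7 = (3*(-36) - 1)*(-1) + 7 = (-108 - 1)*(-1) + 7 = -109*(-1) + 7 = 109 + 7 = 116)
(V + w(Q))² = (116 - 20)² = 96² = 9216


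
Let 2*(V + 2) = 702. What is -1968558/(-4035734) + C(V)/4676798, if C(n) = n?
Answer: 4603978294225/9437156349866 ≈ 0.48786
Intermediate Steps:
V = 349 (V = -2 + (½)*702 = -2 + 351 = 349)
-1968558/(-4035734) + C(V)/4676798 = -1968558/(-4035734) + 349/4676798 = -1968558*(-1/4035734) + 349*(1/4676798) = 984279/2017867 + 349/4676798 = 4603978294225/9437156349866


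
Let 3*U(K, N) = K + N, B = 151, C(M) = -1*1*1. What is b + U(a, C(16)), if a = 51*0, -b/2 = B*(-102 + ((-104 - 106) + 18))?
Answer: 266363/3 ≈ 88788.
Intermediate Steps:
C(M) = -1 (C(M) = -1*1 = -1)
b = 88788 (b = -302*(-102 + ((-104 - 106) + 18)) = -302*(-102 + (-210 + 18)) = -302*(-102 - 192) = -302*(-294) = -2*(-44394) = 88788)
a = 0
U(K, N) = K/3 + N/3 (U(K, N) = (K + N)/3 = K/3 + N/3)
b + U(a, C(16)) = 88788 + ((⅓)*0 + (⅓)*(-1)) = 88788 + (0 - ⅓) = 88788 - ⅓ = 266363/3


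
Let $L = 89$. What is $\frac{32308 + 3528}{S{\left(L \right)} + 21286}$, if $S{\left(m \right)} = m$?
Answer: $\frac{35836}{21375} \approx 1.6765$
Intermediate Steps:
$\frac{32308 + 3528}{S{\left(L \right)} + 21286} = \frac{32308 + 3528}{89 + 21286} = \frac{35836}{21375}$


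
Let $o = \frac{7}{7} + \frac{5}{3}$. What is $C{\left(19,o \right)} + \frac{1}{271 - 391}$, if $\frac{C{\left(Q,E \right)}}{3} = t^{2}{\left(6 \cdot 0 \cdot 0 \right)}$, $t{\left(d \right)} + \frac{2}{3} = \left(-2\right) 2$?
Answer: $\frac{2613}{40} \approx 65.325$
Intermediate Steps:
$t{\left(d \right)} = - \frac{14}{3}$ ($t{\left(d \right)} = - \frac{2}{3} - 4 = - \frac{14}{3}$)
$o = \frac{8}{3}$ ($o = 7 \cdot \frac{1}{7} + 5 \cdot \frac{1}{3} = 1 + \frac{5}{3} = \frac{8}{3} \approx 2.6667$)
$C{\left(Q,E \right)} = \frac{196}{3}$ ($C{\left(Q,E \right)} = 3 \left(- \frac{14}{3}\right)^{2} = 3 \cdot \frac{196}{9} = \frac{196}{3}$)
$C{\left(19,o \right)} + \frac{1}{271 - 391} = \frac{196}{3} + \frac{1}{271 - 391} = \frac{196}{3} + \frac{1}{-120} = \frac{196}{3} - \frac{1}{120} = \frac{2613}{40}$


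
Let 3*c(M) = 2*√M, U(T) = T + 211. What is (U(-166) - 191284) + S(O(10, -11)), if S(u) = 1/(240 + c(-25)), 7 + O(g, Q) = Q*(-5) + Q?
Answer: -4957870967/25925 - 3*I/51850 ≈ -1.9124e+5 - 5.7859e-5*I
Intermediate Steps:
U(T) = 211 + T
c(M) = 2*√M/3 (c(M) = (2*√M)/3 = 2*√M/3)
O(g, Q) = -7 - 4*Q (O(g, Q) = -7 + (Q*(-5) + Q) = -7 + (-5*Q + Q) = -7 - 4*Q)
S(u) = 9*(240 - 10*I/3)/518500 (S(u) = 1/(240 + 2*√(-25)/3) = 1/(240 + 2*(5*I)/3) = 1/(240 + 10*I/3) = 9*(240 - 10*I/3)/518500)
(U(-166) - 191284) + S(O(10, -11)) = ((211 - 166) - 191284) + (108/25925 - 3*I/51850) = (45 - 191284) + (108/25925 - 3*I/51850) = -191239 + (108/25925 - 3*I/51850) = -4957870967/25925 - 3*I/51850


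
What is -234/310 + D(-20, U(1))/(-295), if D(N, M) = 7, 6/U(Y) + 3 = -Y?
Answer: -1424/1829 ≈ -0.77857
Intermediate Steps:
U(Y) = 6/(-3 - Y)
-234/310 + D(-20, U(1))/(-295) = -234/310 + 7/(-295) = -234*1/310 + 7*(-1/295) = -117/155 - 7/295 = -1424/1829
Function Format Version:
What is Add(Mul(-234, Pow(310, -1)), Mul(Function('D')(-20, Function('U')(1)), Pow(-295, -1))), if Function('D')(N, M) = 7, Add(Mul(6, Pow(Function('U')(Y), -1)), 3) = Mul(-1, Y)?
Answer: Rational(-1424, 1829) ≈ -0.77857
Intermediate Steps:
Function('U')(Y) = Mul(6, Pow(Add(-3, Mul(-1, Y)), -1))
Add(Mul(-234, Pow(310, -1)), Mul(Function('D')(-20, Function('U')(1)), Pow(-295, -1))) = Add(Mul(-234, Pow(310, -1)), Mul(7, Pow(-295, -1))) = Add(Mul(-234, Rational(1, 310)), Mul(7, Rational(-1, 295))) = Add(Rational(-117, 155), Rational(-7, 295)) = Rational(-1424, 1829)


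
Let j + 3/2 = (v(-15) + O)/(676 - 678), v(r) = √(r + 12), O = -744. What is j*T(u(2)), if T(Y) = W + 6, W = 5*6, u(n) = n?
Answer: 13338 - 18*I*√3 ≈ 13338.0 - 31.177*I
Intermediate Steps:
W = 30
v(r) = √(12 + r)
j = 741/2 - I*√3/2 (j = -3/2 + (√(12 - 15) - 744)/(676 - 678) = -3/2 + (√(-3) - 744)/(-2) = -3/2 + (I*√3 - 744)*(-½) = -3/2 + (-744 + I*√3)*(-½) = -3/2 + (372 - I*√3/2) = 741/2 - I*√3/2 ≈ 370.5 - 0.86602*I)
T(Y) = 36 (T(Y) = 30 + 6 = 36)
j*T(u(2)) = (741/2 - I*√3/2)*36 = 13338 - 18*I*√3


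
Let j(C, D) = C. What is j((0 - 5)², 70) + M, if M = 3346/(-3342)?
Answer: 40102/1671 ≈ 23.999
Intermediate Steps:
M = -1673/1671 (M = 3346*(-1/3342) = -1673/1671 ≈ -1.0012)
j((0 - 5)², 70) + M = (0 - 5)² - 1673/1671 = (-5)² - 1673/1671 = 25 - 1673/1671 = 40102/1671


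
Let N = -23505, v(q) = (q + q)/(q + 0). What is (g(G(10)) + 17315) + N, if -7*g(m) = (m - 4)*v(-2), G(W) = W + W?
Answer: -43362/7 ≈ -6194.6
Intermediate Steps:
v(q) = 2 (v(q) = (2*q)/q = 2)
G(W) = 2*W
g(m) = 8/7 - 2*m/7 (g(m) = -(m - 4)*2/7 = -(-4 + m)*2/7 = -(-8 + 2*m)/7 = 8/7 - 2*m/7)
(g(G(10)) + 17315) + N = ((8/7 - 4*10/7) + 17315) - 23505 = ((8/7 - 2/7*20) + 17315) - 23505 = ((8/7 - 40/7) + 17315) - 23505 = (-32/7 + 17315) - 23505 = 121173/7 - 23505 = -43362/7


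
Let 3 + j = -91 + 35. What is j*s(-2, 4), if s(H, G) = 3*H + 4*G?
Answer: -590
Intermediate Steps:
j = -59 (j = -3 + (-91 + 35) = -3 - 56 = -59)
j*s(-2, 4) = -59*(3*(-2) + 4*4) = -59*(-6 + 16) = -59*10 = -590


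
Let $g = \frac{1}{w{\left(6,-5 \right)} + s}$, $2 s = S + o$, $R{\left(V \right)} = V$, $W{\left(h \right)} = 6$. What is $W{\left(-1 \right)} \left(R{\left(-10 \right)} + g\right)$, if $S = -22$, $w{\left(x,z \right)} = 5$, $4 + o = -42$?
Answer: $- \frac{1746}{29} \approx -60.207$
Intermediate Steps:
$o = -46$ ($o = -4 - 42 = -46$)
$s = -34$ ($s = \frac{-22 - 46}{2} = \frac{1}{2} \left(-68\right) = -34$)
$g = - \frac{1}{29}$ ($g = \frac{1}{5 - 34} = \frac{1}{-29} = - \frac{1}{29} \approx -0.034483$)
$W{\left(-1 \right)} \left(R{\left(-10 \right)} + g\right) = 6 \left(-10 - \frac{1}{29}\right) = 6 \left(- \frac{291}{29}\right) = - \frac{1746}{29}$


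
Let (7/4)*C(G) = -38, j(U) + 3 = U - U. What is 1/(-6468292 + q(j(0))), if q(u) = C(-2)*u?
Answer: -7/45277588 ≈ -1.5460e-7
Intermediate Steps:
j(U) = -3 (j(U) = -3 + (U - U) = -3 + 0 = -3)
C(G) = -152/7 (C(G) = (4/7)*(-38) = -152/7)
q(u) = -152*u/7
1/(-6468292 + q(j(0))) = 1/(-6468292 - 152/7*(-3)) = 1/(-6468292 + 456/7) = 1/(-45277588/7) = -7/45277588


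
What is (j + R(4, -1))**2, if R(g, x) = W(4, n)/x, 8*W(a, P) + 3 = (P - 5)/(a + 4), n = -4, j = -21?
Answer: 1718721/4096 ≈ 419.61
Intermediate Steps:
W(a, P) = -3/8 + (-5 + P)/(8*(4 + a)) (W(a, P) = -3/8 + ((P - 5)/(a + 4))/8 = -3/8 + ((-5 + P)/(4 + a))/8 = -3/8 + (-5 + P)/(8*(4 + a)))
R(g, x) = -33/(64*x) (R(g, x) = ((-17 - 4 - 3*4)/(8*(4 + 4)))/x = ((1/8)*(-17 - 4 - 12)/8)/x = ((1/8)*(1/8)*(-33))/x = -33/(64*x))
(j + R(4, -1))**2 = (-21 - 33/64/(-1))**2 = (-21 - 33/64*(-1))**2 = (-21 + 33/64)**2 = (-1311/64)**2 = 1718721/4096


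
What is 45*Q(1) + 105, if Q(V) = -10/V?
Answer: -345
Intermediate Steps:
45*Q(1) + 105 = 45*(-10/1) + 105 = 45*(-10*1) + 105 = 45*(-10) + 105 = -450 + 105 = -345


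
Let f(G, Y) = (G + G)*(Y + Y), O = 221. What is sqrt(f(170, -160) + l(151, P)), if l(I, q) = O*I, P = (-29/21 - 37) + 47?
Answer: 51*I*sqrt(29) ≈ 274.64*I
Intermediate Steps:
f(G, Y) = 4*G*Y (f(G, Y) = (2*G)*(2*Y) = 4*G*Y)
P = 181/21 (P = (-29*1/21 - 37) + 47 = (-29/21 - 37) + 47 = -806/21 + 47 = 181/21 ≈ 8.6190)
l(I, q) = 221*I
sqrt(f(170, -160) + l(151, P)) = sqrt(4*170*(-160) + 221*151) = sqrt(-108800 + 33371) = sqrt(-75429) = 51*I*sqrt(29)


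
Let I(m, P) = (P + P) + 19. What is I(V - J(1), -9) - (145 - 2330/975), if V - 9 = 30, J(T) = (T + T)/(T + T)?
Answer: -27614/195 ≈ -141.61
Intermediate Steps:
J(T) = 1 (J(T) = (2*T)/((2*T)) = (2*T)*(1/(2*T)) = 1)
V = 39 (V = 9 + 30 = 39)
I(m, P) = 19 + 2*P (I(m, P) = 2*P + 19 = 19 + 2*P)
I(V - J(1), -9) - (145 - 2330/975) = (19 + 2*(-9)) - (145 - 2330/975) = (19 - 18) - (145 - 2330*1/975) = 1 - (145 - 466/195) = 1 - 1*27809/195 = 1 - 27809/195 = -27614/195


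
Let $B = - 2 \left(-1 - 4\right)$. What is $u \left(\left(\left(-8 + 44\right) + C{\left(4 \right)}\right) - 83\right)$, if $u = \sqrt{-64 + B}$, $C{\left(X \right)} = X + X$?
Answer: $- 117 i \sqrt{6} \approx - 286.59 i$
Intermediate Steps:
$B = 10$ ($B = \left(-2\right) \left(-5\right) = 10$)
$C{\left(X \right)} = 2 X$
$u = 3 i \sqrt{6}$ ($u = \sqrt{-64 + 10} = \sqrt{-54} = 3 i \sqrt{6} \approx 7.3485 i$)
$u \left(\left(\left(-8 + 44\right) + C{\left(4 \right)}\right) - 83\right) = 3 i \sqrt{6} \left(\left(\left(-8 + 44\right) + 2 \cdot 4\right) - 83\right) = 3 i \sqrt{6} \left(\left(36 + 8\right) - 83\right) = 3 i \sqrt{6} \left(44 - 83\right) = 3 i \sqrt{6} \left(-39\right) = - 117 i \sqrt{6}$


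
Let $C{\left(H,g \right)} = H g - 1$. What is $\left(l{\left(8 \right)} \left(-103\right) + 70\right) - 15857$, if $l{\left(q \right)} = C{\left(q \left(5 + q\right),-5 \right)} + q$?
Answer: $37052$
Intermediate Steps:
$C{\left(H,g \right)} = -1 + H g$
$l{\left(q \right)} = -1 + q - 5 q \left(5 + q\right)$ ($l{\left(q \right)} = \left(-1 + q \left(5 + q\right) \left(-5\right)\right) + q = \left(-1 - 5 q \left(5 + q\right)\right) + q = -1 + q - 5 q \left(5 + q\right)$)
$\left(l{\left(8 \right)} \left(-103\right) + 70\right) - 15857 = \left(\left(-1 + 8 - 40 \left(5 + 8\right)\right) \left(-103\right) + 70\right) - 15857 = \left(\left(-1 + 8 - 40 \cdot 13\right) \left(-103\right) + 70\right) - 15857 = \left(\left(-1 + 8 - 520\right) \left(-103\right) + 70\right) - 15857 = \left(\left(-513\right) \left(-103\right) + 70\right) - 15857 = \left(52839 + 70\right) - 15857 = 52909 - 15857 = 37052$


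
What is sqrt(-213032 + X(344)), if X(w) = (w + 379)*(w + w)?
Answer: 2*sqrt(71098) ≈ 533.28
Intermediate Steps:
X(w) = 2*w*(379 + w) (X(w) = (379 + w)*(2*w) = 2*w*(379 + w))
sqrt(-213032 + X(344)) = sqrt(-213032 + 2*344*(379 + 344)) = sqrt(-213032 + 2*344*723) = sqrt(-213032 + 497424) = sqrt(284392) = 2*sqrt(71098)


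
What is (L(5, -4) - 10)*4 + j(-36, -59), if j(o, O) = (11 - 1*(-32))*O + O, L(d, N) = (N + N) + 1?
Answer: -2664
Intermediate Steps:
L(d, N) = 1 + 2*N (L(d, N) = 2*N + 1 = 1 + 2*N)
j(o, O) = 44*O (j(o, O) = (11 + 32)*O + O = 43*O + O = 44*O)
(L(5, -4) - 10)*4 + j(-36, -59) = ((1 + 2*(-4)) - 10)*4 + 44*(-59) = ((1 - 8) - 10)*4 - 2596 = (-7 - 10)*4 - 2596 = -17*4 - 2596 = -68 - 2596 = -2664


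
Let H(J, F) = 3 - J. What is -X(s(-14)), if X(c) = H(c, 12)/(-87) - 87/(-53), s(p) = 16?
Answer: -8258/4611 ≈ -1.7909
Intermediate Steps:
X(c) = 2470/1537 + c/87 (X(c) = (3 - c)/(-87) - 87/(-53) = (3 - c)*(-1/87) - 87*(-1/53) = (-1/29 + c/87) + 87/53 = 2470/1537 + c/87)
-X(s(-14)) = -(2470/1537 + (1/87)*16) = -(2470/1537 + 16/87) = -1*8258/4611 = -8258/4611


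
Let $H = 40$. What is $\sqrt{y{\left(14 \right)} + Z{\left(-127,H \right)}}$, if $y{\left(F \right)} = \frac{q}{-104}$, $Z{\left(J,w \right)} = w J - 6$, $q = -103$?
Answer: $\frac{i \sqrt{13749866}}{52} \approx 71.309 i$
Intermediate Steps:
$Z{\left(J,w \right)} = -6 + J w$ ($Z{\left(J,w \right)} = J w - 6 = -6 + J w$)
$y{\left(F \right)} = \frac{103}{104}$ ($y{\left(F \right)} = - \frac{103}{-104} = \left(-103\right) \left(- \frac{1}{104}\right) = \frac{103}{104}$)
$\sqrt{y{\left(14 \right)} + Z{\left(-127,H \right)}} = \sqrt{\frac{103}{104} - 5086} = \sqrt{- \frac{528841}{104}} = \frac{i \sqrt{13749866}}{52}$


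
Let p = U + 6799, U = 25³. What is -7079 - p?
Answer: -29503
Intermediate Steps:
U = 15625
p = 22424 (p = 15625 + 6799 = 22424)
-7079 - p = -7079 - 1*22424 = -7079 - 22424 = -29503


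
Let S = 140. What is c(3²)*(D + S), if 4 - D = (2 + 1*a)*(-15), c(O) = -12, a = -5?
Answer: -1188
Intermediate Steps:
D = -41 (D = 4 - (2 + 1*(-5))*(-15) = 4 - (2 - 5)*(-15) = 4 - (-3)*(-15) = 4 - 1*45 = 4 - 45 = -41)
c(3²)*(D + S) = -12*(-41 + 140) = -12*99 = -1188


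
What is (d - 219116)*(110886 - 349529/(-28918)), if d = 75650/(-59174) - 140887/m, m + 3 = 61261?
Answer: -1273612275611835483894635/52412152817428 ≈ -2.4300e+10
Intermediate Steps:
m = 61258 (m = -3 + 61261 = 61258)
d = -6485507519/1812440446 (d = 75650/(-59174) - 140887/61258 = 75650*(-1/59174) - 140887*1/61258 = -37825/29587 - 140887/61258 = -6485507519/1812440446 ≈ -3.5783)
(d - 219116)*(110886 - 349529/(-28918)) = (-6485507519/1812440446 - 219116)*(110886 - 349529/(-28918)) = -397141186273255*(110886 - 349529*(-1/28918))/1812440446 = -397141186273255*(110886 + 349529/28918)/1812440446 = -397141186273255/1812440446*3206950877/28918 = -1273612275611835483894635/52412152817428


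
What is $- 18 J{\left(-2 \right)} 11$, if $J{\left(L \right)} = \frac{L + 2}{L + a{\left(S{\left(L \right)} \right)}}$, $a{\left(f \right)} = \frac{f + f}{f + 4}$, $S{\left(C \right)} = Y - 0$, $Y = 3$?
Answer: $0$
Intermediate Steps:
$S{\left(C \right)} = 3$ ($S{\left(C \right)} = 3 - 0 = 3 + 0 = 3$)
$a{\left(f \right)} = \frac{2 f}{4 + f}$
$J{\left(L \right)} = \frac{2 + L}{\frac{6}{7} + L}$ ($J{\left(L \right)} = \frac{L + 2}{L + 2 \cdot 3 \frac{1}{4 + 3}} = \frac{2 + L}{L + 2 \cdot 3 \cdot \frac{1}{7}} = \frac{2 + L}{L + \frac{6}{7}} = \frac{2 + L}{\frac{6}{7} + L}$)
$- 18 J{\left(-2 \right)} 11 = - 18 \frac{7 \left(2 - 2\right)}{6 + 7 \left(-2\right)} 11 = - 18 \cdot 7 \frac{1}{6 - 14} \cdot 0 \cdot 11 = - 18 \cdot 7 \frac{1}{-8} \cdot 0 \cdot 11 = - 18 \cdot 7 \left(- \frac{1}{8}\right) 0 \cdot 11 = \left(-18\right) 0 \cdot 11 = 0 \cdot 11 = 0$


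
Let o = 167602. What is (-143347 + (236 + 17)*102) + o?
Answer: 50061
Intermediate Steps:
(-143347 + (236 + 17)*102) + o = (-143347 + (236 + 17)*102) + 167602 = (-143347 + 253*102) + 167602 = (-143347 + 25806) + 167602 = -117541 + 167602 = 50061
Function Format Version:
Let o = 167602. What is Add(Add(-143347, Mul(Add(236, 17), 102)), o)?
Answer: 50061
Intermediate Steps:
Add(Add(-143347, Mul(Add(236, 17), 102)), o) = Add(Add(-143347, Mul(Add(236, 17), 102)), 167602) = Add(Add(-143347, Mul(253, 102)), 167602) = Add(Add(-143347, 25806), 167602) = Add(-117541, 167602) = 50061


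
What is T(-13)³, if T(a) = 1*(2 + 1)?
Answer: 27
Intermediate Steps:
T(a) = 3 (T(a) = 1*3 = 3)
T(-13)³ = 3³ = 27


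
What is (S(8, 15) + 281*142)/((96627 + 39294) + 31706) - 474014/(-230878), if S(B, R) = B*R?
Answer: 44348872047/19350693253 ≈ 2.2918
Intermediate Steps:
(S(8, 15) + 281*142)/((96627 + 39294) + 31706) - 474014/(-230878) = (8*15 + 281*142)/((96627 + 39294) + 31706) - 474014/(-230878) = (120 + 39902)/(135921 + 31706) - 474014*(-1/230878) = 40022/167627 + 237007/115439 = 44348872047/19350693253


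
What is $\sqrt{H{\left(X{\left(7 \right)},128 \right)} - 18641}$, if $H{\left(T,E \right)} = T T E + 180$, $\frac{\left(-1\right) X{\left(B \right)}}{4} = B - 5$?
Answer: $3 i \sqrt{1141} \approx 101.34 i$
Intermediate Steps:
$X{\left(B \right)} = 20 - 4 B$ ($X{\left(B \right)} = - 4 \left(B - 5\right) = - 4 \left(-5 + B\right) = 20 - 4 B$)
$H{\left(T,E \right)} = 180 + E T^{2}$ ($H{\left(T,E \right)} = T^{2} E + 180 = E T^{2} + 180 = 180 + E T^{2}$)
$\sqrt{H{\left(X{\left(7 \right)},128 \right)} - 18641} = \sqrt{\left(180 + 128 \left(20 - 28\right)^{2}\right) - 18641} = \sqrt{\left(180 + 128 \left(-8\right)^{2}\right) - 18641} = \sqrt{\left(180 + 128 \cdot 64\right) - 18641} = \sqrt{\left(180 + 8192\right) - 18641} = \sqrt{8372 - 18641} = \sqrt{-10269} = 3 i \sqrt{1141}$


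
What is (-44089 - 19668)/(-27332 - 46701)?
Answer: 63757/74033 ≈ 0.86120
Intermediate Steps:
(-44089 - 19668)/(-27332 - 46701) = -63757/(-74033) = -63757*(-1/74033) = 63757/74033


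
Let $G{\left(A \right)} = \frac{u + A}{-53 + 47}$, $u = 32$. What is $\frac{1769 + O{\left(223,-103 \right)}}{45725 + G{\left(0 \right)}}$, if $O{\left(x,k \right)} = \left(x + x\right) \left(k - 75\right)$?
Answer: $- \frac{232857}{137159} \approx -1.6977$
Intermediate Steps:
$O{\left(x,k \right)} = 2 x \left(-75 + k\right)$
$G{\left(A \right)} = - \frac{16}{3} - \frac{A}{6}$ ($G{\left(A \right)} = \frac{32 + A}{-53 + 47} = \frac{32 + A}{-6} = \left(32 + A\right) \left(- \frac{1}{6}\right) = - \frac{16}{3} - \frac{A}{6}$)
$\frac{1769 + O{\left(223,-103 \right)}}{45725 + G{\left(0 \right)}} = \frac{1769 + 2 \cdot 223 \left(-75 - 103\right)}{45725 - \frac{16}{3}} = \frac{1769 + 2 \cdot 223 \left(-178\right)}{45725 + \left(- \frac{16}{3} + 0\right)} = \frac{1769 - 79388}{45725 - \frac{16}{3}} = - \frac{77619}{\frac{137159}{3}} = \left(-77619\right) \frac{3}{137159} = - \frac{232857}{137159}$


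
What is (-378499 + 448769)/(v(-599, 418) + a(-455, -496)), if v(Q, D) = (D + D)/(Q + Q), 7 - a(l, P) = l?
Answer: 4209173/27632 ≈ 152.33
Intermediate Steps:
a(l, P) = 7 - l
v(Q, D) = D/Q (v(Q, D) = (2*D)/((2*Q)) = (2*D)*(1/(2*Q)) = D/Q)
(-378499 + 448769)/(v(-599, 418) + a(-455, -496)) = (-378499 + 448769)/(418/(-599) + (7 - 1*(-455))) = 70270/(418*(-1/599) + (7 + 455)) = 70270/(-418/599 + 462) = 70270/(276320/599) = 70270*(599/276320) = 4209173/27632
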